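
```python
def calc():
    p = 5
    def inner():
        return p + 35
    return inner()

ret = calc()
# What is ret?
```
40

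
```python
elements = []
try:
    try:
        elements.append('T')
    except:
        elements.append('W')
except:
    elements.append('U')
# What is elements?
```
['T']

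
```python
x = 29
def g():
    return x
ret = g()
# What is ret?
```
29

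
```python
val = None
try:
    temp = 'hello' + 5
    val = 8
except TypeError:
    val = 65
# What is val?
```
65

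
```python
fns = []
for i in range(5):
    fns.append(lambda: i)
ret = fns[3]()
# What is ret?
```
4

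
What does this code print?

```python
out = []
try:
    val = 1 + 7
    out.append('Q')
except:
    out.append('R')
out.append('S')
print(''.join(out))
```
QS

No exception, try block completes normally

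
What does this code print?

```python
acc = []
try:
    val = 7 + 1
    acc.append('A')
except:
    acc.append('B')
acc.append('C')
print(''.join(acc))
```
AC

No exception, try block completes normally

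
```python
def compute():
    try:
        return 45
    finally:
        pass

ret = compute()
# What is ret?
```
45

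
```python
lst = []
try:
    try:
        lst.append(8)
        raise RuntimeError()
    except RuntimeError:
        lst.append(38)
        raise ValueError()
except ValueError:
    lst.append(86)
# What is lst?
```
[8, 38, 86]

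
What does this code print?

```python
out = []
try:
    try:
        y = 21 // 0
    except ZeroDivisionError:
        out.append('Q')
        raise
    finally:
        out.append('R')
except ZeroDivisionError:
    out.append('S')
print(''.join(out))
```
QRS

finally runs before re-raised exception propagates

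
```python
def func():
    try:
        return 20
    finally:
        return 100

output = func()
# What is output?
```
100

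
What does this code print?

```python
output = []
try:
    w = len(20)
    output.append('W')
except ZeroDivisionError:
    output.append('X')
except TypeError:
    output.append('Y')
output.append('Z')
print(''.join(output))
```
YZ

TypeError is caught by its specific handler, not ZeroDivisionError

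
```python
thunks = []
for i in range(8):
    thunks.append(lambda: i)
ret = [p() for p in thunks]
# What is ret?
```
[7, 7, 7, 7, 7, 7, 7, 7]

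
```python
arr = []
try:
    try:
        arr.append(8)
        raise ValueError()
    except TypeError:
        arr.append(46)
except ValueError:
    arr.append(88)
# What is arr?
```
[8, 88]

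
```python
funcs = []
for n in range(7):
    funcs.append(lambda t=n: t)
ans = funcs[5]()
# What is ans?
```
5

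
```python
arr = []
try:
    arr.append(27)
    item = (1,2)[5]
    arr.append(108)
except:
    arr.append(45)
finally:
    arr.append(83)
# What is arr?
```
[27, 45, 83]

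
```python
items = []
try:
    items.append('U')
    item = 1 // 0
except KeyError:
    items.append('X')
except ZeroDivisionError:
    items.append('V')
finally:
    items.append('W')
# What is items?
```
['U', 'V', 'W']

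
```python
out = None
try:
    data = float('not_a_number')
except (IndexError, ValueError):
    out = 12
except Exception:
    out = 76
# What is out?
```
12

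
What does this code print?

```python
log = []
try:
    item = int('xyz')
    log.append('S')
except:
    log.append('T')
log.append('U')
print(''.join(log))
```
TU

Exception raised in try, caught by bare except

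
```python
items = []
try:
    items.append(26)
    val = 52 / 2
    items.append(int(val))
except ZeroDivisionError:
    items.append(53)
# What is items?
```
[26, 26]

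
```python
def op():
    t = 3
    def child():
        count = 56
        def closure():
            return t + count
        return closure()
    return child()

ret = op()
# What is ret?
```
59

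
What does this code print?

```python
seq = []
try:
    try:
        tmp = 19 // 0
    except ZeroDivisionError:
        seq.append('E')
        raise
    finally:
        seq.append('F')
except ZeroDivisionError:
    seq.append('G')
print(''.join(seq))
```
EFG

finally runs before re-raised exception propagates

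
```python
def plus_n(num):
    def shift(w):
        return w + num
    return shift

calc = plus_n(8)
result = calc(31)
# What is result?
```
39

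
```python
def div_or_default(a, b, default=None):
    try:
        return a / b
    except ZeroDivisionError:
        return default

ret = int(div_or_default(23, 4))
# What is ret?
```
5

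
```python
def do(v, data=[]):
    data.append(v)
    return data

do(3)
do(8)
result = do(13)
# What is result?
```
[3, 8, 13]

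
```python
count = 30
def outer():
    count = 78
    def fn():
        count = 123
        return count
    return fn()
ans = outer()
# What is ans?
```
123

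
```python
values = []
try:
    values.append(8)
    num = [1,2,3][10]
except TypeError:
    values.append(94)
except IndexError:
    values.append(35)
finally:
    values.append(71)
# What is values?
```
[8, 35, 71]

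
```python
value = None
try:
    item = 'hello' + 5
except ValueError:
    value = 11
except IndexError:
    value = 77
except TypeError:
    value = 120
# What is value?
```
120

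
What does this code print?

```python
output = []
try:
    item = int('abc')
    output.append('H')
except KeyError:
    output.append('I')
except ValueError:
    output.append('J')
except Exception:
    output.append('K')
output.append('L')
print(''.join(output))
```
JL

ValueError matches before generic Exception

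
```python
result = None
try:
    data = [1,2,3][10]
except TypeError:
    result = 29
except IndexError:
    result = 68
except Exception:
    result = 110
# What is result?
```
68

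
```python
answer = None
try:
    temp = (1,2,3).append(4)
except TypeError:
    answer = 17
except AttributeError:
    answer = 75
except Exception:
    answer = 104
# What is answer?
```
75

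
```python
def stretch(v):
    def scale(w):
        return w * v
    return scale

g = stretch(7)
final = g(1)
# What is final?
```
7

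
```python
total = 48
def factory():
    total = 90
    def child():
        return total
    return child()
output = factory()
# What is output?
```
90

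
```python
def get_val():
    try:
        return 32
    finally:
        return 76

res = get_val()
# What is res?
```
76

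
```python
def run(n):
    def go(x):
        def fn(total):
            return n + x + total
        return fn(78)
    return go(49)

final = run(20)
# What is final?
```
147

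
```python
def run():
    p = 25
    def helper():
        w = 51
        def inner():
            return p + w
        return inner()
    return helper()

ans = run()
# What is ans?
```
76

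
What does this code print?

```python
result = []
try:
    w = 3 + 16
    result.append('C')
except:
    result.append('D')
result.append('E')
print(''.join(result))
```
CE

No exception, try block completes normally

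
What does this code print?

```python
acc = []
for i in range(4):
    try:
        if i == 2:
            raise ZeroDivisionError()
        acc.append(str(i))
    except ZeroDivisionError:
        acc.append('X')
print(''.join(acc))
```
01X3

Exception on i=2 caught, loop continues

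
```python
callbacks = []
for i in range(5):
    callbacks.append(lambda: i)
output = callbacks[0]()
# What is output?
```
4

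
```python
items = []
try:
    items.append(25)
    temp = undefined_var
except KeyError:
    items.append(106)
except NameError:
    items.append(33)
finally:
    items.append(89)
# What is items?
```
[25, 33, 89]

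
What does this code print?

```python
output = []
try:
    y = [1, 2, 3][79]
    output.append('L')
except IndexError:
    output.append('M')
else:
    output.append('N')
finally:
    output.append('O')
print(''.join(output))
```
MO

Exception: except runs, else skipped, finally runs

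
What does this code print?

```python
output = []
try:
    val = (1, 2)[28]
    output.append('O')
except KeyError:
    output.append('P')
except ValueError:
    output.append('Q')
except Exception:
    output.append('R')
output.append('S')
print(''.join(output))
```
RS

IndexError not specifically caught, falls to Exception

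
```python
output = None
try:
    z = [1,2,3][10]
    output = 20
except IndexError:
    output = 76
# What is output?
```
76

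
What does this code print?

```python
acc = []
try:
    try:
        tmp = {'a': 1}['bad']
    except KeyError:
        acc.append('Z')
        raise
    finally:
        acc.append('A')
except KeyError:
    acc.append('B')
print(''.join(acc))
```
ZAB

finally runs before re-raised exception propagates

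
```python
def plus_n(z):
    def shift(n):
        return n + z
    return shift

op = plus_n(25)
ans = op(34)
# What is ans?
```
59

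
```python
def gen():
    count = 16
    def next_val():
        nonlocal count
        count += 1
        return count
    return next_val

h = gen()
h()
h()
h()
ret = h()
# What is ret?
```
20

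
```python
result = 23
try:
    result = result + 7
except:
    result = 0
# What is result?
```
30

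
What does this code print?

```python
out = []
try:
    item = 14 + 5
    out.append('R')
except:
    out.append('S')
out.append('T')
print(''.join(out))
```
RT

No exception, try block completes normally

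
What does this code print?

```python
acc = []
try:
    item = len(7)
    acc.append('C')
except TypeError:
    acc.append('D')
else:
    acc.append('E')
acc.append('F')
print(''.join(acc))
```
DF

else block skipped when exception is caught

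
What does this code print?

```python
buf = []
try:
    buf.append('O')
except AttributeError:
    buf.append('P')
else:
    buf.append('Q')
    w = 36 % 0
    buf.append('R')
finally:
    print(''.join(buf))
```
OQ

Try succeeds, else appends 'Q', ZeroDivisionError in else is uncaught, finally prints before exception propagates ('R' never appended)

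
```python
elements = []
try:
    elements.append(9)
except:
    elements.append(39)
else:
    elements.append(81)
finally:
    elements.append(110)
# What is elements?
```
[9, 81, 110]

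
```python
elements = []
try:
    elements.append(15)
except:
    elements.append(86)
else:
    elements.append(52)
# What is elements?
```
[15, 52]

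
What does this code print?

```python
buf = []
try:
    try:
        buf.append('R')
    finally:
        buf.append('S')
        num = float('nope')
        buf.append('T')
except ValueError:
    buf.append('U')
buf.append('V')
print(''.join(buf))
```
RSUV

Exception in inner finally caught by outer except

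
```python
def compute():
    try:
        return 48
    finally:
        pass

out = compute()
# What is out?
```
48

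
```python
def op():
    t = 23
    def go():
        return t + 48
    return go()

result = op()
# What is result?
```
71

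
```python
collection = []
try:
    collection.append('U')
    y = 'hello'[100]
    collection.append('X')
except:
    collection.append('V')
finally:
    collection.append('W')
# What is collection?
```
['U', 'V', 'W']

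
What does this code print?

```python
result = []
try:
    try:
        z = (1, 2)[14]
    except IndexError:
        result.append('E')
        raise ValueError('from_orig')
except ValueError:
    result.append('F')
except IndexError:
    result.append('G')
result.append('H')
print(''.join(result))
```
EFH

ValueError raised and caught, original IndexError not re-raised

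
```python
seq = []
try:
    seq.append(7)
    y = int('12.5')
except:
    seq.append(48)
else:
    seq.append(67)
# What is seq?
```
[7, 48]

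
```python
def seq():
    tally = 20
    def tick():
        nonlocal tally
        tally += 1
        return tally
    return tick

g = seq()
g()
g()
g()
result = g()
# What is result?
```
24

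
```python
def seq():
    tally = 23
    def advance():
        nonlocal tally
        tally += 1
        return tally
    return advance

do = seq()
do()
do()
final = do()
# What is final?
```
26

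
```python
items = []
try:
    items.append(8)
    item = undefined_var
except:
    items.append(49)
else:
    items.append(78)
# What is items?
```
[8, 49]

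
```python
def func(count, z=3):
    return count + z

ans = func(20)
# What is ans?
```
23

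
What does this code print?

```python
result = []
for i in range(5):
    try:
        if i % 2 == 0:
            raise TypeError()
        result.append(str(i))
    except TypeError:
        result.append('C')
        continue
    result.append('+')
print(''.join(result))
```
C1+C3+C

continue in except skips rest of loop body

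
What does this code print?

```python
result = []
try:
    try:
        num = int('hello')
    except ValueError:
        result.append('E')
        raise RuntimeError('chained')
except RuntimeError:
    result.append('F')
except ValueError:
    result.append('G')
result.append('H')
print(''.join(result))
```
EFH

RuntimeError raised and caught, original ValueError not re-raised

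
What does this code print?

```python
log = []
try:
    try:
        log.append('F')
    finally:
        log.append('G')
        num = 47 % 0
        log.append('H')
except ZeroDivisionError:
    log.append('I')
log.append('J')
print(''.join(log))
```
FGIJ

Exception in inner finally caught by outer except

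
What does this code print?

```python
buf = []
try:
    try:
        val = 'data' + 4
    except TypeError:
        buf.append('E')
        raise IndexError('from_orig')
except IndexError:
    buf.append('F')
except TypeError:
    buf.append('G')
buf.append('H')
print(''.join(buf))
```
EFH

IndexError raised and caught, original TypeError not re-raised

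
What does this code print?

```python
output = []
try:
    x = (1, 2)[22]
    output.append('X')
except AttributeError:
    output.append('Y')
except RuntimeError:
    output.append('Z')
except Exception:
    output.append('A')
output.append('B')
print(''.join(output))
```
AB

IndexError not specifically caught, falls to Exception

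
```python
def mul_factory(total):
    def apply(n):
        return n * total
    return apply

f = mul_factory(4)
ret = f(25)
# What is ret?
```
100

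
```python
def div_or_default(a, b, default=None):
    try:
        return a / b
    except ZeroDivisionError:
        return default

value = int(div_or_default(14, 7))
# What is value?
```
2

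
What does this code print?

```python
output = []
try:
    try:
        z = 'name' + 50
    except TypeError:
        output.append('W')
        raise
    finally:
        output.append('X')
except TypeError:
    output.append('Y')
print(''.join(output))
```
WXY

finally runs before re-raised exception propagates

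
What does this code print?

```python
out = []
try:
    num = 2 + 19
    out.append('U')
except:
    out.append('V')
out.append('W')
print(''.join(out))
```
UW

No exception, try block completes normally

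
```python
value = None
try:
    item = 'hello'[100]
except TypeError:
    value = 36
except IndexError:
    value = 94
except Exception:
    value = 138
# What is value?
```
94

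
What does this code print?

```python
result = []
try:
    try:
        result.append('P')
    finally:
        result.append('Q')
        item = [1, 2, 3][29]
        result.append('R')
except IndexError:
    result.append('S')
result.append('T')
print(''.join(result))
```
PQST

Exception in inner finally caught by outer except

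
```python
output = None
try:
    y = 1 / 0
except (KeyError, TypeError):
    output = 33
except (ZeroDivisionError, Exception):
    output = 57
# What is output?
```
57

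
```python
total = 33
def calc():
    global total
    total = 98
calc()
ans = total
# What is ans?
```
98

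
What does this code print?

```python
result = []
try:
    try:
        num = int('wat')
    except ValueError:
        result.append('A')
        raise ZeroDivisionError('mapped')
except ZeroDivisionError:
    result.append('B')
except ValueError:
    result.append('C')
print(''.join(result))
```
AB

New ZeroDivisionError raised, caught by outer ZeroDivisionError handler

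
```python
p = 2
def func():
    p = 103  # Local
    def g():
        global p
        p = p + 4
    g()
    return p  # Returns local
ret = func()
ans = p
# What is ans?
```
6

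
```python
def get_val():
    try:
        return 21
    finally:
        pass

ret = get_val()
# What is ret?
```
21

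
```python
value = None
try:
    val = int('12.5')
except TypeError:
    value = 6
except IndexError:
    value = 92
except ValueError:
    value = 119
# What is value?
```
119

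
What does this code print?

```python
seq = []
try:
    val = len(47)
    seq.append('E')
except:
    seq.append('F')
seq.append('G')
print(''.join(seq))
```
FG

Exception raised in try, caught by bare except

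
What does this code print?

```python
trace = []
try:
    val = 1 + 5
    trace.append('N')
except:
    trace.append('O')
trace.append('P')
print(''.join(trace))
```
NP

No exception, try block completes normally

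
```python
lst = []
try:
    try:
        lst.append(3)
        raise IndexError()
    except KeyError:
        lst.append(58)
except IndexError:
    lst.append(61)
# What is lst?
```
[3, 61]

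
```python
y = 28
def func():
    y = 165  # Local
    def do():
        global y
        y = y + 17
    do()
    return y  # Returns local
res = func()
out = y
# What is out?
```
45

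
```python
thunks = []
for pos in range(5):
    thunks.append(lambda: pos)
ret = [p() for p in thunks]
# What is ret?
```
[4, 4, 4, 4, 4]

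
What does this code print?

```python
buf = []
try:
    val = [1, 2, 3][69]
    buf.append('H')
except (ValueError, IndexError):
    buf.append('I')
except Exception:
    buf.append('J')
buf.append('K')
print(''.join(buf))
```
IK

IndexError matches tuple containing it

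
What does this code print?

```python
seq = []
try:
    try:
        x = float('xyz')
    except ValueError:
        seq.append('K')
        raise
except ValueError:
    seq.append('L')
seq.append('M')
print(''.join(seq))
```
KLM

raise without argument re-raises current exception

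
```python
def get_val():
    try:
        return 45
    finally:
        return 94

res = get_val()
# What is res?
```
94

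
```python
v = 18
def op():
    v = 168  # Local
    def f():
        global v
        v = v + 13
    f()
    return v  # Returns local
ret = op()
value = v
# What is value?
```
31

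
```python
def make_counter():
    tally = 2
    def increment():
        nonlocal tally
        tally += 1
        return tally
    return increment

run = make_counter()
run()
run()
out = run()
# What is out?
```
5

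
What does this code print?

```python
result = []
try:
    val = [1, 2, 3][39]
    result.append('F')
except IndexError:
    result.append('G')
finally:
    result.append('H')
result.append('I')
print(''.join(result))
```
GHI

finally always runs, even after exception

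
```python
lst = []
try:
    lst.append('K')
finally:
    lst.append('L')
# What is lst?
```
['K', 'L']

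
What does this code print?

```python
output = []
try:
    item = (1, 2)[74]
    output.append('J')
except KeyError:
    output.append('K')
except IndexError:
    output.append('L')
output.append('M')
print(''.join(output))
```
LM

IndexError is caught by its specific handler, not KeyError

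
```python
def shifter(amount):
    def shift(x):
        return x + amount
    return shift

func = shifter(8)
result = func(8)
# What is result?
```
16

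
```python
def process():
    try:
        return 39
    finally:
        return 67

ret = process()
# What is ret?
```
67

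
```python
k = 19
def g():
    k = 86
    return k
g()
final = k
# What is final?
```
19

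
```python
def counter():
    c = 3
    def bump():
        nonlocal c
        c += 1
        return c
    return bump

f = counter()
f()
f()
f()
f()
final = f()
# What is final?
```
8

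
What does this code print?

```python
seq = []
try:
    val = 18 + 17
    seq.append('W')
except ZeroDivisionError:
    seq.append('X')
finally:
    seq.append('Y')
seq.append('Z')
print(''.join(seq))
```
WYZ

finally runs after normal execution too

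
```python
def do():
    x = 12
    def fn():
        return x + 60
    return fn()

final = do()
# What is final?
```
72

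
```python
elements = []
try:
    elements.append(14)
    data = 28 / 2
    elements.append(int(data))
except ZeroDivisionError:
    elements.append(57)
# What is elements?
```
[14, 14]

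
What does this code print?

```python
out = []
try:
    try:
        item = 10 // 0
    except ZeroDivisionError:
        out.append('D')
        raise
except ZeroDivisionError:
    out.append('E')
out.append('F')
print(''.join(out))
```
DEF

raise without argument re-raises current exception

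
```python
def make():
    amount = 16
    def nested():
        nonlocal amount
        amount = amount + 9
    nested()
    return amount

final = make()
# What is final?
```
25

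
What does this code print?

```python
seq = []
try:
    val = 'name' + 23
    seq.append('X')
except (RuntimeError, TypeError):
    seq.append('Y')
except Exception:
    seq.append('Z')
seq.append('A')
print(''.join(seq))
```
YA

TypeError matches tuple containing it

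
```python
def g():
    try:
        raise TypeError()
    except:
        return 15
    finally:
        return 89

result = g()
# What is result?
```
89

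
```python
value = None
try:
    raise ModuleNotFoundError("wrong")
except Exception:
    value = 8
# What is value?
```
8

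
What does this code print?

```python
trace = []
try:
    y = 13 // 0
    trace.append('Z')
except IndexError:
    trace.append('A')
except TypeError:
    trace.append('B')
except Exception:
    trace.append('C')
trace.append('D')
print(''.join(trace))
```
CD

ZeroDivisionError not specifically caught, falls to Exception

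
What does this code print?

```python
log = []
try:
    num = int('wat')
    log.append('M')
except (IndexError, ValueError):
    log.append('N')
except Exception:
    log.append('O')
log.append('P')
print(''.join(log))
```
NP

ValueError matches tuple containing it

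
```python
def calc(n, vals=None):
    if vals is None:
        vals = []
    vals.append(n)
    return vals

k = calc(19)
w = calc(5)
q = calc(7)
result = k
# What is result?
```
[19]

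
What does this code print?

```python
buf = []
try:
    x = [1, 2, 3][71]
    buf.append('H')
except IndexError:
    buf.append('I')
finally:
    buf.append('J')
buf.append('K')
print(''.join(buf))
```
IJK

finally always runs, even after exception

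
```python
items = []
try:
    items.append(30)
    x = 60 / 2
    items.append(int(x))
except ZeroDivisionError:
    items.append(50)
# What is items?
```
[30, 30]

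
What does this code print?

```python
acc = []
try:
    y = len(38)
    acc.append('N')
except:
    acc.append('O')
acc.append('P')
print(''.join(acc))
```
OP

Exception raised in try, caught by bare except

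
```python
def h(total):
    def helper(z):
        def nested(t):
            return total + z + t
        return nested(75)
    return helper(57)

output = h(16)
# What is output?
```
148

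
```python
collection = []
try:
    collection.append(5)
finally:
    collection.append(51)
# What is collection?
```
[5, 51]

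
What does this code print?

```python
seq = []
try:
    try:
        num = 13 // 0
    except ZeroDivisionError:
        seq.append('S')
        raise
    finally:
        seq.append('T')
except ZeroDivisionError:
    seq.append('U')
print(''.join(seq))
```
STU

finally runs before re-raised exception propagates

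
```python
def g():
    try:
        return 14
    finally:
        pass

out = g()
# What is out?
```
14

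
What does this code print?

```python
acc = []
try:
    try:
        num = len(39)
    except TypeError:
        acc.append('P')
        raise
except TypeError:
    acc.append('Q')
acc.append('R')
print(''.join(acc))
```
PQR

raise without argument re-raises current exception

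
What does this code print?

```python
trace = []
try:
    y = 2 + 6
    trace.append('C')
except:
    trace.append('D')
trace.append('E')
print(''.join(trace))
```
CE

No exception, try block completes normally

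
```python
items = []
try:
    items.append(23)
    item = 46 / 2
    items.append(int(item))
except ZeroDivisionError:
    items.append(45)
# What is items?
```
[23, 23]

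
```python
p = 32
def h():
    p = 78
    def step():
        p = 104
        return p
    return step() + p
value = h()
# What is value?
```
182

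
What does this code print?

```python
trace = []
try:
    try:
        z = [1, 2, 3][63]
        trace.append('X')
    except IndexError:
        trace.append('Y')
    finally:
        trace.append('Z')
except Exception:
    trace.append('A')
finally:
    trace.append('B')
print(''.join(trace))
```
YZB

Both finally blocks run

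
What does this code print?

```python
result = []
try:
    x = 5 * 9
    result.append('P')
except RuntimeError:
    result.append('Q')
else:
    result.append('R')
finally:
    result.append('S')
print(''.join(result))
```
PRS

else runs before finally when no exception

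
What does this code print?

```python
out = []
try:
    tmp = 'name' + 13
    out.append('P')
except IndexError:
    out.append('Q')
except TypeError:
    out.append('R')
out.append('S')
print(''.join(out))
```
RS

TypeError is caught by its specific handler, not IndexError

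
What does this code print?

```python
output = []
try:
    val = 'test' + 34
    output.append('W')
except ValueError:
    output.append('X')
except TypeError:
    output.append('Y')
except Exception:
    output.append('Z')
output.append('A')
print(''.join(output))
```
YA

TypeError matches before generic Exception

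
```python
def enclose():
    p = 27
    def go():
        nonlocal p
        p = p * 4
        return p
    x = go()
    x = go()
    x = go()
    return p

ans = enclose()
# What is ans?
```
1728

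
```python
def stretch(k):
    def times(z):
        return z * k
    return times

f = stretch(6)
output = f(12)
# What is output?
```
72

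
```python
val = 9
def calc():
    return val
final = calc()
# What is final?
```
9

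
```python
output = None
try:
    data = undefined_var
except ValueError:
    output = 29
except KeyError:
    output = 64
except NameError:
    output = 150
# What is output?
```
150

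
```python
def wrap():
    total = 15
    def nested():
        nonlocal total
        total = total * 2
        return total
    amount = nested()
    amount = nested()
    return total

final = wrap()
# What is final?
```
60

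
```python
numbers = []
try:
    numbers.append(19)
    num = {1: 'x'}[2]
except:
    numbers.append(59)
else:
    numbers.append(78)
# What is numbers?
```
[19, 59]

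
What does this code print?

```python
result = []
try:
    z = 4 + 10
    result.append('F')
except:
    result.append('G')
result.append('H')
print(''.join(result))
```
FH

No exception, try block completes normally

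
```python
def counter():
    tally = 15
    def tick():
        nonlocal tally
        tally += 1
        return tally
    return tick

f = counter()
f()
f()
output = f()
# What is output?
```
18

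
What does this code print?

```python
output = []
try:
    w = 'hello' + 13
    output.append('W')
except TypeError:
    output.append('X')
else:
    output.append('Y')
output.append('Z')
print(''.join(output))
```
XZ

else block skipped when exception is caught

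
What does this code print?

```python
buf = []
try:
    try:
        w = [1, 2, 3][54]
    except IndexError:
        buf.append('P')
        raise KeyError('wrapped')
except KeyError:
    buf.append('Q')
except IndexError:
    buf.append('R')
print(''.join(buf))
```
PQ

New KeyError raised, caught by outer KeyError handler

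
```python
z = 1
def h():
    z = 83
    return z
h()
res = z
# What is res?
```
1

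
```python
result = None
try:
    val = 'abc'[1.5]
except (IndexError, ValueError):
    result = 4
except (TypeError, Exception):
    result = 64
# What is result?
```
64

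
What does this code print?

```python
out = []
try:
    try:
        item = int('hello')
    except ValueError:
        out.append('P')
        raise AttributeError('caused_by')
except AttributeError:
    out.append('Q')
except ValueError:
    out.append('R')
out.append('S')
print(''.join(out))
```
PQS

AttributeError raised and caught, original ValueError not re-raised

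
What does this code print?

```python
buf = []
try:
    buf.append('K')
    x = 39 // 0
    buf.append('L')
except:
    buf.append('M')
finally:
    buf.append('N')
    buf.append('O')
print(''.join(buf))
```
KMNO

Code before exception runs, then except, then all of finally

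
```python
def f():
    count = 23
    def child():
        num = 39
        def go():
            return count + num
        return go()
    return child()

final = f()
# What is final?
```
62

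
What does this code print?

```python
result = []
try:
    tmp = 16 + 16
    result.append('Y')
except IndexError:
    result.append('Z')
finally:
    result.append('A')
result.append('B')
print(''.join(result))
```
YAB

finally runs after normal execution too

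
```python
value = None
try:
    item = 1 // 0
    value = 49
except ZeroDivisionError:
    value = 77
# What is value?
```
77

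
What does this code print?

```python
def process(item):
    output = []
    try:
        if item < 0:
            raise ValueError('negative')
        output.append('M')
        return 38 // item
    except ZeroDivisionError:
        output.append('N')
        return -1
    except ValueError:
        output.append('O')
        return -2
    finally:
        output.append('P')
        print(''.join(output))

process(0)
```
MNP

item=0 causes ZeroDivisionError, caught, finally prints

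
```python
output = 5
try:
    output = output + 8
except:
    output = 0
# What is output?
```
13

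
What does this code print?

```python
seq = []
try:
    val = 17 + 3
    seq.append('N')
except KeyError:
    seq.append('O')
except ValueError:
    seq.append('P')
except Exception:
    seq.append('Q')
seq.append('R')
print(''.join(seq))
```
NR

No exception, try block completes normally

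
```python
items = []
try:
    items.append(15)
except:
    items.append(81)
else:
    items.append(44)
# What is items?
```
[15, 44]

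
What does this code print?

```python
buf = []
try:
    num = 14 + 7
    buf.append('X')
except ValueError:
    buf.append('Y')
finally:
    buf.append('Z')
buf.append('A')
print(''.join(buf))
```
XZA

finally runs after normal execution too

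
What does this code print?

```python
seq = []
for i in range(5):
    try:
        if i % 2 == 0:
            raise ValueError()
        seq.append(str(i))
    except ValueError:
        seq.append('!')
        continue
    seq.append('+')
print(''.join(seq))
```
!1+!3+!

continue in except skips rest of loop body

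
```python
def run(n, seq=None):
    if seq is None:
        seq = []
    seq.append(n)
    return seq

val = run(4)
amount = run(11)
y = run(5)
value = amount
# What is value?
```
[11]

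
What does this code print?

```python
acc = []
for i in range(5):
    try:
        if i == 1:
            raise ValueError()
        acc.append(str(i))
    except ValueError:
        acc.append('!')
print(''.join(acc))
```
0!234

Exception on i=1 caught, loop continues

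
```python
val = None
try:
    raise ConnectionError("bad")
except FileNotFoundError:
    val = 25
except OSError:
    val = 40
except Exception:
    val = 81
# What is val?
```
40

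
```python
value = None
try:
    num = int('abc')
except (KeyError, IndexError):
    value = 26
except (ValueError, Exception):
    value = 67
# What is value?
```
67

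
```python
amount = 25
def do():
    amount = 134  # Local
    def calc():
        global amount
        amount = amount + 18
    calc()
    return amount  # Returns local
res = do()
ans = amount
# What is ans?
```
43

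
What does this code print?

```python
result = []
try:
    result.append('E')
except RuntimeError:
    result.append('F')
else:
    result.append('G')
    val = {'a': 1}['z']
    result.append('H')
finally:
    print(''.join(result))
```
EG

Try succeeds, else appends 'G', KeyError in else is uncaught, finally prints before exception propagates ('H' never appended)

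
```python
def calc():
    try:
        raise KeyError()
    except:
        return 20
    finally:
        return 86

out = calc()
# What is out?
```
86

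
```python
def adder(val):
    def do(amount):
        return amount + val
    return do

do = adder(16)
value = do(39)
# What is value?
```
55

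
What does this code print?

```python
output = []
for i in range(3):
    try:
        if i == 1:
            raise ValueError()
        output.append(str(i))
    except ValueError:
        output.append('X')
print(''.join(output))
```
0X2

Exception on i=1 caught, loop continues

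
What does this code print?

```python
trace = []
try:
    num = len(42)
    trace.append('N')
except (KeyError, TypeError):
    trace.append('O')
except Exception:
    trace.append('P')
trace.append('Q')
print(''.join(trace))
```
OQ

TypeError matches tuple containing it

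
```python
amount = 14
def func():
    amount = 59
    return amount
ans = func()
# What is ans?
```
59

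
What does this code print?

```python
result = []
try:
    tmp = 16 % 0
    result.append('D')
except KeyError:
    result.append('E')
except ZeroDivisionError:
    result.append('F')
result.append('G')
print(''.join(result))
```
FG

ZeroDivisionError is caught by its specific handler, not KeyError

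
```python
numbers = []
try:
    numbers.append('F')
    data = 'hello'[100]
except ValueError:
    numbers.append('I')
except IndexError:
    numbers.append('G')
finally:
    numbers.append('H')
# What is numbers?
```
['F', 'G', 'H']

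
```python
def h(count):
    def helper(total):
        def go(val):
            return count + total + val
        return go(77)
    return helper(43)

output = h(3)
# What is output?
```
123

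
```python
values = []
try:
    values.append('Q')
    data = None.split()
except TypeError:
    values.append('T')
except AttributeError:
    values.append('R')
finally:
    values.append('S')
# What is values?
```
['Q', 'R', 'S']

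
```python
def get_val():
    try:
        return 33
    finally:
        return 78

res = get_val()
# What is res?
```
78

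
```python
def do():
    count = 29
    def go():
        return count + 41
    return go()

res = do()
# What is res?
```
70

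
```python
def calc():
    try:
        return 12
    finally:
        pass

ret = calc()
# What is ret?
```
12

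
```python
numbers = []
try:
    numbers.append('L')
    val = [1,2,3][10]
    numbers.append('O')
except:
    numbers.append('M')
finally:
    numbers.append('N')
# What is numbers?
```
['L', 'M', 'N']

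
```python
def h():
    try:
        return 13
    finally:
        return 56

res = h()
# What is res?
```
56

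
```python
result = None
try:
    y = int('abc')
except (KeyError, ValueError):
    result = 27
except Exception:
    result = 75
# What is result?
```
27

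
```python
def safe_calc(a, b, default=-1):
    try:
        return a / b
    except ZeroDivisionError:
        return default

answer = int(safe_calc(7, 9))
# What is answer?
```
0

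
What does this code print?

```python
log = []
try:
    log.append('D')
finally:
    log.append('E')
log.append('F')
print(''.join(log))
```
DEF

try/finally without except, no exception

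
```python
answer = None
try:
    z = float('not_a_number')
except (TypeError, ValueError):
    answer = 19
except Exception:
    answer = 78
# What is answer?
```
19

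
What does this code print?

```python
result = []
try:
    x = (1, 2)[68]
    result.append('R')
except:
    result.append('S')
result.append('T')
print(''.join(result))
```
ST

Exception raised in try, caught by bare except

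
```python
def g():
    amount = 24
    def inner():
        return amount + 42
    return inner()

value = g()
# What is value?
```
66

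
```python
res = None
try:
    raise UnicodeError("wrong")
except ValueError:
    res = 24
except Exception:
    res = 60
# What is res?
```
24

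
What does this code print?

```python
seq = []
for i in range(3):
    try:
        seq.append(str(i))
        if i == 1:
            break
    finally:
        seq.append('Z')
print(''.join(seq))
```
0Z1Z

finally runs even when breaking out of loop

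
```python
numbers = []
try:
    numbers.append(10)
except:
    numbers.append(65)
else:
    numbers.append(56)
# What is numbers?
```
[10, 56]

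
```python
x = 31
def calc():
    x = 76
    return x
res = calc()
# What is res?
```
76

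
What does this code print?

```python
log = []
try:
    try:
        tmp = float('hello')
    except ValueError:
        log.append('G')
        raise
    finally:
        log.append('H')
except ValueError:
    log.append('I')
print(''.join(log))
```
GHI

finally runs before re-raised exception propagates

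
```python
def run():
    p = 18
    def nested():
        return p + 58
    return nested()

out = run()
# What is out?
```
76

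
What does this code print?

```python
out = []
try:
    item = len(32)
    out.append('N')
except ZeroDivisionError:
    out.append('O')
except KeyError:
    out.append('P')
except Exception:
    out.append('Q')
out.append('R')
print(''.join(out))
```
QR

TypeError not specifically caught, falls to Exception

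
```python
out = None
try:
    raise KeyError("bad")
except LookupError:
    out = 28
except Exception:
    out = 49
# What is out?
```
28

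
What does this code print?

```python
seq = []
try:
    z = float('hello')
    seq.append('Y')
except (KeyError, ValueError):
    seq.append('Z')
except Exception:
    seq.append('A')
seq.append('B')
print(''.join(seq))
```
ZB

ValueError matches tuple containing it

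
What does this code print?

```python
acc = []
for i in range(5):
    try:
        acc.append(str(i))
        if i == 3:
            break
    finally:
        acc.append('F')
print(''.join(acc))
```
0F1F2F3F

finally runs even when breaking out of loop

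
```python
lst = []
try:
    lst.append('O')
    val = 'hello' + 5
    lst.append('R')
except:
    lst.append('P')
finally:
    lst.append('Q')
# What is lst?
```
['O', 'P', 'Q']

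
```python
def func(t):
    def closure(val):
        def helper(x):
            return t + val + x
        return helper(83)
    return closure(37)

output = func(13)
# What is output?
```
133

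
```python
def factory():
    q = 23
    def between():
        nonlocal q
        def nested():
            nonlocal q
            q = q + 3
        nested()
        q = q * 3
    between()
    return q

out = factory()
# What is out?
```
78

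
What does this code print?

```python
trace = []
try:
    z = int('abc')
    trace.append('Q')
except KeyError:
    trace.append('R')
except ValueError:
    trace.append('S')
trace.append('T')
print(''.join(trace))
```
ST

ValueError is caught by its specific handler, not KeyError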